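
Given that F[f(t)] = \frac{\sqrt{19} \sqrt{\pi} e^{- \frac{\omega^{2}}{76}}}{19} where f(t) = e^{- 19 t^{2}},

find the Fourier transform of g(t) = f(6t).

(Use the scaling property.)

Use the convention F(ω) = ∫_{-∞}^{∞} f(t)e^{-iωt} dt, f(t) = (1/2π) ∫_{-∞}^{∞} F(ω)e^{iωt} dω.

F[g](ω) = \frac{\sqrt{19} \sqrt{\pi} e^{- \frac{\omega^{2}}{2736}}}{114}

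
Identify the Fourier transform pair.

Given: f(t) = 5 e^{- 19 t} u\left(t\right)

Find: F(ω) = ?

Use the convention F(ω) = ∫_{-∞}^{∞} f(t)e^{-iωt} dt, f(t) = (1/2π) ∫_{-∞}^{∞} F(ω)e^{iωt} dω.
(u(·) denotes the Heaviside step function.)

F(ω) = \frac{5}{i \omega + 19}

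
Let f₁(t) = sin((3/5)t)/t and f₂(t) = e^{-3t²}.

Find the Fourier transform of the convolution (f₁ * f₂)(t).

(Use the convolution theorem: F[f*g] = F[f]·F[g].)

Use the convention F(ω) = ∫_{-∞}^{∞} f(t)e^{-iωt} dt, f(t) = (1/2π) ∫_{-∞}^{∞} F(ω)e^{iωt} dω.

F[f₁*f₂](ω) = \begin{cases} \frac{\sqrt{3} \pi^{\frac{3}{2}} e^{- \frac{\omega^{2}}{12}}}{3} & \text{for}\: \omega > - \frac{3}{5} \wedge \omega < \frac{3}{5} \\0 & \text{otherwise} \end{cases}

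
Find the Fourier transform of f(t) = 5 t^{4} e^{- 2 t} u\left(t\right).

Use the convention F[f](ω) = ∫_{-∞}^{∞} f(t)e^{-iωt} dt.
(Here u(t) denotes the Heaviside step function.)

F(ω) = \frac{120}{\left(i \omega + 2\right)^{5}}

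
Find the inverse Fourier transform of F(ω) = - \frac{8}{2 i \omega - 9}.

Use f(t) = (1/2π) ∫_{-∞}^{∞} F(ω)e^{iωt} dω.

f(t) = 4 e^{\frac{9 t}{2}} u\left(- t\right)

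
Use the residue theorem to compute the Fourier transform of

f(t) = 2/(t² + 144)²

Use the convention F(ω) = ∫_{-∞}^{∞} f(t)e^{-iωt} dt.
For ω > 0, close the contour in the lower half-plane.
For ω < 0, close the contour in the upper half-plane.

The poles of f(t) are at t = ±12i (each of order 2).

Let g(z) = f(z)e^{-iωz}; for large |z| the factor e^{-iωz} decays in the lower half-plane when ω > 0 and in the upper half-plane when ω < 0.

Case ω > 0 (lower half-plane, clockwise contour ⇒ F(ω) = -2πi·ΣRes):
  Res_{z = - 12 i} g(z) = \frac{i \left(12 \omega + 1\right) e^{- 12 \omega}}{3456} (pole of order 2)
  F(ω) = -2πi·ΣRes = \frac{\pi \left(12 \omega + 1\right) e^{- 12 \omega}}{1728}

Case ω < 0 (upper half-plane, counterclockwise contour ⇒ F(ω) = +2πi·ΣRes):
  Res_{z = 12 i} g(z) = \frac{i \left(12 \omega - 1\right) e^{12 \omega}}{3456} (pole of order 2)
  F(ω) = 2πi·ΣRes = \frac{\pi \left(1 - 12 \omega\right) e^{12 \omega}}{1728}

Both cases combine into a single formula in |ω|:

F(ω) = \frac{\pi \left(12 \left|{\omega}\right| + 1\right) e^{- 12 \left|{\omega}\right|}}{1728}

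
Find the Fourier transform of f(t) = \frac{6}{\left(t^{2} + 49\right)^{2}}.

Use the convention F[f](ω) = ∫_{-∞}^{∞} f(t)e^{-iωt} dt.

F(ω) = \frac{3 \pi \left(7 \left|{\omega}\right| + 1\right) e^{- 7 \left|{\omega}\right|}}{343}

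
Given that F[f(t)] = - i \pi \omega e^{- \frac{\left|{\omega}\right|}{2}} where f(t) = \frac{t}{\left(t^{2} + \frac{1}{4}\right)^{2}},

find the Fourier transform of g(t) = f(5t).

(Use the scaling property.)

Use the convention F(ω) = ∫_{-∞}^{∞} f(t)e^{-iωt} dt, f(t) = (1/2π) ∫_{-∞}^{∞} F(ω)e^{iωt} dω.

F[g](ω) = - \frac{i \pi \omega e^{- \frac{\left|{\omega}\right|}{10}}}{25}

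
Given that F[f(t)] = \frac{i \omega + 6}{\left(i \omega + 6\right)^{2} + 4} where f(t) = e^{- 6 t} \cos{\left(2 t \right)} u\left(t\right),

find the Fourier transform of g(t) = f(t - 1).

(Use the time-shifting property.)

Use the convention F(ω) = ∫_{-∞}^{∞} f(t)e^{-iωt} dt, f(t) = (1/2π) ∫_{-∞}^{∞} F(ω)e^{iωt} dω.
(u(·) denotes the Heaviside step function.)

F[g](ω) = \frac{\left(i \omega + 6\right) e^{- i \omega}}{\left(i \omega + 6\right)^{2} + 4}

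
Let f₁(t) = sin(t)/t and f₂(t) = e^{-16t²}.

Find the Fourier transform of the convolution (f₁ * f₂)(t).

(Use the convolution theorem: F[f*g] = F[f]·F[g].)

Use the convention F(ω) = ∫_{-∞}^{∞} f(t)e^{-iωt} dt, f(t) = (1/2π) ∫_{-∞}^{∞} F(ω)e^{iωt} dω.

F[f₁*f₂](ω) = \begin{cases} \frac{\pi^{\frac{3}{2}} e^{- \frac{\omega^{2}}{64}}}{4} & \text{for}\: \omega > -1 \wedge \omega < 1 \\0 & \text{otherwise} \end{cases}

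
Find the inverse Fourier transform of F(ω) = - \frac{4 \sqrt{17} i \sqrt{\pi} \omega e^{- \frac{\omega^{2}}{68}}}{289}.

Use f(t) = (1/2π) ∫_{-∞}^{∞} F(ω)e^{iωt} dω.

f(t) = 8 t e^{- 17 t^{2}}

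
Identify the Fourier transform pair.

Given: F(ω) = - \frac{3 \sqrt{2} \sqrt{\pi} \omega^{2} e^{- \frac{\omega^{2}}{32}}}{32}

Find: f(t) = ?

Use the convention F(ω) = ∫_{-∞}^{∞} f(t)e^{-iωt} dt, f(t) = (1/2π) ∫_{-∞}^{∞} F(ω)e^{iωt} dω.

f(t) = 3 \left(32 t^{2} - 2\right) e^{- 8 t^{2}}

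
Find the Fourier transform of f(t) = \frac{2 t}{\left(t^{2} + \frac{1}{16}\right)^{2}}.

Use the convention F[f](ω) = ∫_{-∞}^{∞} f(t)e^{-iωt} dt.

F(ω) = - 4 i \pi \omega e^{- \frac{\left|{\omega}\right|}{4}}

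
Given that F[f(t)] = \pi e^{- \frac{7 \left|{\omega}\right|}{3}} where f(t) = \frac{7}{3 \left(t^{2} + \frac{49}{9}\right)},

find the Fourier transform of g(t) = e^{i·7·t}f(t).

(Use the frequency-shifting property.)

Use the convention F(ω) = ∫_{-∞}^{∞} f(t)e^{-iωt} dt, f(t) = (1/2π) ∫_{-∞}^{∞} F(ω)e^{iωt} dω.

F[g](ω) = \pi e^{- \frac{7 \left|{\omega - 7}\right|}{3}}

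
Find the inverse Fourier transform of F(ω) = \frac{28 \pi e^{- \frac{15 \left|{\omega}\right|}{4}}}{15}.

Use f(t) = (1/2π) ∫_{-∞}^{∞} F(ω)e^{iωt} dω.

f(t) = \frac{7}{t^{2} + \frac{225}{16}}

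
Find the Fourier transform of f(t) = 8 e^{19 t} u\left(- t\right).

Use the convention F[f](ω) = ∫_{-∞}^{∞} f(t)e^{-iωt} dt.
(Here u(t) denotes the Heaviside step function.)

F(ω) = - \frac{8}{i \omega - 19}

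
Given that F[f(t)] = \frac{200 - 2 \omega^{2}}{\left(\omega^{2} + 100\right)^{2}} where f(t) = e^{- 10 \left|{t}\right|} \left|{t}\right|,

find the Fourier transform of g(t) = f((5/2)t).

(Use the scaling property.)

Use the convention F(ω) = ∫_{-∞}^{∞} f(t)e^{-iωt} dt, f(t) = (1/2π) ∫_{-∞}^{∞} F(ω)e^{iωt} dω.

F[g](ω) = \frac{5 \left(625 - \omega^{2}\right)}{\left(\omega^{2} + 625\right)^{2}}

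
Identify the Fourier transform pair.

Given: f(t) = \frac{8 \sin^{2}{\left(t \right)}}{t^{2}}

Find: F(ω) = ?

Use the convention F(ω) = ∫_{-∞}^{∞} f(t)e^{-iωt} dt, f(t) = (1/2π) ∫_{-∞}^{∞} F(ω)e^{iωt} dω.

F(ω) = \begin{cases} 4 \pi \left(2 - \left|{\omega}\right|\right) & \text{for}\: \omega > -2 \wedge \omega < 2 \\0 & \text{otherwise} \end{cases}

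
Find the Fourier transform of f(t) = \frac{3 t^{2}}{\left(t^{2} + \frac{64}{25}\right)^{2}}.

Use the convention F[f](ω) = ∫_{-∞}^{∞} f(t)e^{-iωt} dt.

F(ω) = \frac{3 \pi \left(5 - 8 \left|{\omega}\right|\right) e^{- \frac{8 \left|{\omega}\right|}{5}}}{16}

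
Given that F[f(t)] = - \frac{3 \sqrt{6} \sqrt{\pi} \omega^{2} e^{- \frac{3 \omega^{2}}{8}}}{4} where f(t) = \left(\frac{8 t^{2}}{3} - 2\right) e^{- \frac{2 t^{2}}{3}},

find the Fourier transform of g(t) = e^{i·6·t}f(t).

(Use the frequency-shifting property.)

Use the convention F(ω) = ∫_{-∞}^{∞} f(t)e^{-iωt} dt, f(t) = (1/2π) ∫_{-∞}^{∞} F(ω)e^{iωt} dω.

F[g](ω) = - \frac{3 \sqrt{6} \sqrt{\pi} \left(\omega - 6\right)^{2} e^{- \frac{3 \left(\omega - 6\right)^{2}}{8}}}{4}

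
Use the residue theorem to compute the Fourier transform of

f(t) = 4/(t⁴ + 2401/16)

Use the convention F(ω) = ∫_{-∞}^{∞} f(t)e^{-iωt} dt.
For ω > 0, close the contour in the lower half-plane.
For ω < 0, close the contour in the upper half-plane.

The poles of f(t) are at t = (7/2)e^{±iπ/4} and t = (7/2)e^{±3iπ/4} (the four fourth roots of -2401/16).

Let g(z) = f(z)e^{-iωz}; for large |z| the factor e^{-iωz} decays in the lower half-plane when ω > 0 and in the upper half-plane when ω < 0.

Case ω > 0 (lower half-plane, clockwise contour ⇒ F(ω) = -2πi·ΣRes):
  Res_{z = - \frac{7 \sqrt{2}}{4} - \frac{7 \sqrt{2} i}{4}} g(z) = \frac{4 \sqrt{2} \left(1 + i\right) e^{\frac{7 \sqrt{2} \omega \left(-1 + i\right)}{4}}}{343}
  Res_{z = \frac{7 \sqrt{2}}{4} - \frac{7 \sqrt{2} i}{4}} g(z) = \frac{4 \sqrt{2} \left(-1 + i\right) e^{- \frac{7 \sqrt{2} \omega \left(1 + i\right)}{4}}}{343}
  F(ω) = -2πi·ΣRes = \frac{8 \sqrt{2} \pi \left(\left(1 - i\right) e^{\frac{7 \sqrt{2} i \omega}{2}} + 1 + i\right) e^{- \frac{7 \sqrt{2} \omega \left(1 + i\right)}{4}}}{343} = \frac{32 \pi e^{- \frac{7 \sqrt{2} \omega}{4}} \sin{\left(\frac{7 \sqrt{2} \omega}{4} + \frac{\pi}{4} \right)}}{343}

Case ω < 0 (upper half-plane, counterclockwise contour ⇒ F(ω) = +2πi·ΣRes):
  Res_{z = \frac{7 \sqrt{2}}{4} + \frac{7 \sqrt{2} i}{4}} g(z) = - \frac{4 \sqrt{2} \left(1 + i\right) e^{\frac{7 \sqrt{2} \omega \left(1 - i\right)}{4}}}{343}
  Res_{z = - \frac{7 \sqrt{2}}{4} + \frac{7 \sqrt{2} i}{4}} g(z) = \frac{4 \sqrt{2} \left(1 - i\right) e^{\frac{7 \sqrt{2} \omega \left(1 + i\right)}{4}}}{343}
  F(ω) = 2πi·ΣRes = - \frac{8 \sqrt{2} i \pi \left(\left(1 + i\right) e^{\frac{7 \sqrt{2} \omega \left(1 - i\right)}{4}} - \left(1 - i\right) e^{\frac{7 \sqrt{2} \omega \left(1 + i\right)}{4}}\right)}{343} = \frac{32 \pi e^{\frac{7 \sqrt{2} \omega}{4}} \cos{\left(\frac{7 \sqrt{2} \omega}{4} + \frac{\pi}{4} \right)}}{343}

Both cases combine into a single formula in |ω|:

F(ω) = \frac{32 \pi e^{- \frac{7 \sqrt{2} \left|{\omega}\right|}{4}} \sin{\left(\frac{7 \sqrt{2} \left|{\omega}\right|}{4} + \frac{\pi}{4} \right)}}{343}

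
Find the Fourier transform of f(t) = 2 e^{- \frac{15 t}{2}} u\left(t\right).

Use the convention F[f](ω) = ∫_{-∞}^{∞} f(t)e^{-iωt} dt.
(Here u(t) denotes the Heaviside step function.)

F(ω) = \frac{4}{2 i \omega + 15}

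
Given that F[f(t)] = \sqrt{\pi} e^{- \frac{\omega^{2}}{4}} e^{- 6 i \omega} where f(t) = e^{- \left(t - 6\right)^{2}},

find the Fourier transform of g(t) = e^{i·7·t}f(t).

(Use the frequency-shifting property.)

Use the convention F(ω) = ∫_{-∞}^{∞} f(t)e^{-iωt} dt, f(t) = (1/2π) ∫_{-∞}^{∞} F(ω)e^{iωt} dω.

F[g](ω) = \sqrt{\pi} e^{- \frac{\left(\omega - 7\right) \left(\omega - 7 + 24 i\right)}{4}}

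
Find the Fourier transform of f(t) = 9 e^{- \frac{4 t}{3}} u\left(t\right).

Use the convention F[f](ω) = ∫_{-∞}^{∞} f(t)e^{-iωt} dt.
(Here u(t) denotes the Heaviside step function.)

F(ω) = \frac{27}{3 i \omega + 4}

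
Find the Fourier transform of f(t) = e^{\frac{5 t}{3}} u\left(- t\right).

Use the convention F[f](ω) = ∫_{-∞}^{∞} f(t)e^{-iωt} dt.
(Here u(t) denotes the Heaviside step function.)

F(ω) = - \frac{3}{3 i \omega - 5}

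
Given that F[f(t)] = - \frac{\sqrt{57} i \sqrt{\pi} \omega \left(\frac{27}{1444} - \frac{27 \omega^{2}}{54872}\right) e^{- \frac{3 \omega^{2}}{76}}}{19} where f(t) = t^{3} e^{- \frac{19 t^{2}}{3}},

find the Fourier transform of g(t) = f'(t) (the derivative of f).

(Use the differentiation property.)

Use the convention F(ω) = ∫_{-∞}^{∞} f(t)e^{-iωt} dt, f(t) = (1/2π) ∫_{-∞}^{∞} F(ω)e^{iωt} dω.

F[g](ω) = \frac{27 \sqrt{57} \sqrt{\pi} \omega^{2} \left(38 - \omega^{2}\right) e^{- \frac{3 \omega^{2}}{76}}}{1042568}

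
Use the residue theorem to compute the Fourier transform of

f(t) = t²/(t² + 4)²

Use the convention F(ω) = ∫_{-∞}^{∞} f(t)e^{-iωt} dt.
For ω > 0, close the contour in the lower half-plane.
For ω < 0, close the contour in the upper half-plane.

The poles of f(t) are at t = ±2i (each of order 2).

Let g(z) = f(z)e^{-iωz}; for large |z| the factor e^{-iωz} decays in the lower half-plane when ω > 0 and in the upper half-plane when ω < 0.

Case ω > 0 (lower half-plane, clockwise contour ⇒ F(ω) = -2πi·ΣRes):
  Res_{z = - 2 i} g(z) = \frac{i \left(1 - 2 \omega\right) e^{- 2 \omega}}{8} (pole of order 2)
  F(ω) = -2πi·ΣRes = \frac{\pi \left(1 - 2 \omega\right) e^{- 2 \omega}}{4}

Case ω < 0 (upper half-plane, counterclockwise contour ⇒ F(ω) = +2πi·ΣRes):
  Res_{z = 2 i} g(z) = \frac{i \left(- 2 \omega - 1\right) e^{2 \omega}}{8} (pole of order 2)
  F(ω) = 2πi·ΣRes = \frac{\pi \left(2 \omega + 1\right) e^{2 \omega}}{4}

Both cases combine into a single formula in |ω|:

F(ω) = \frac{\pi \left(1 - 2 \left|{\omega}\right|\right) e^{- 2 \left|{\omega}\right|}}{4}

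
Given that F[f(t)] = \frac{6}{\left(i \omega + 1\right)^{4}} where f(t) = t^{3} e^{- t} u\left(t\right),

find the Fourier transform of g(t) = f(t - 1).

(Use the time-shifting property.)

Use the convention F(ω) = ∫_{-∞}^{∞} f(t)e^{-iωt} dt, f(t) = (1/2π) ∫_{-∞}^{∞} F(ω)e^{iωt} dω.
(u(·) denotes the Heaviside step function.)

F[g](ω) = \frac{6 e^{- i \omega}}{\left(i \omega + 1\right)^{4}}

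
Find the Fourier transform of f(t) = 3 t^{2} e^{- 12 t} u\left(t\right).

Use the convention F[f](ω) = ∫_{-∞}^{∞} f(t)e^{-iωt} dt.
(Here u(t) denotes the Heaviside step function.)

F(ω) = \frac{6}{\left(i \omega + 12\right)^{3}}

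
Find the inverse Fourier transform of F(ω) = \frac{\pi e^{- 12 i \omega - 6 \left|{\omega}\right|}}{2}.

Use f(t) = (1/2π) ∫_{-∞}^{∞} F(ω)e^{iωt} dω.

f(t) = \frac{3}{\left(t - 12\right)^{2} + 36}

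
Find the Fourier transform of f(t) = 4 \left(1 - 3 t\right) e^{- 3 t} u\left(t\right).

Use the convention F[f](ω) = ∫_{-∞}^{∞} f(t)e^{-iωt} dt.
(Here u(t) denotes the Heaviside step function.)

F(ω) = \frac{4 i \omega}{- \omega^{2} + 6 i \omega + 9}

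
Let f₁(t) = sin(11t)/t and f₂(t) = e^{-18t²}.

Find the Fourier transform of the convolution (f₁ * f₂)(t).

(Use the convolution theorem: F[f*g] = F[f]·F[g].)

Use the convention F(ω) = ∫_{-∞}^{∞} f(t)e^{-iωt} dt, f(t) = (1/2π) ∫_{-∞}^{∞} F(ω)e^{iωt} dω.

F[f₁*f₂](ω) = \begin{cases} \frac{\sqrt{2} \pi^{\frac{3}{2}} e^{- \frac{\omega^{2}}{72}}}{6} & \text{for}\: \omega > -11 \wedge \omega < 11 \\0 & \text{otherwise} \end{cases}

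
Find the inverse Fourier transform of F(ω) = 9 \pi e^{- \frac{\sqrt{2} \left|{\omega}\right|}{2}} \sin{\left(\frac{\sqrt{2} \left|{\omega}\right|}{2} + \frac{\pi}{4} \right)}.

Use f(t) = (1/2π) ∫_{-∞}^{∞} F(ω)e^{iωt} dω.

f(t) = \frac{9}{t^{4} + 1}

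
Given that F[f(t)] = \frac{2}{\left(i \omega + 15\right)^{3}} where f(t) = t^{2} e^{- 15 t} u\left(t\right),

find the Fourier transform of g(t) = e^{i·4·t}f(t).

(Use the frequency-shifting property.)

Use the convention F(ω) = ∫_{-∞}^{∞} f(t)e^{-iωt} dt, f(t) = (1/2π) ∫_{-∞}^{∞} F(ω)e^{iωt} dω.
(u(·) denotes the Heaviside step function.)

F[g](ω) = \frac{2}{\left(i \left(\omega - 4\right) + 15\right)^{3}}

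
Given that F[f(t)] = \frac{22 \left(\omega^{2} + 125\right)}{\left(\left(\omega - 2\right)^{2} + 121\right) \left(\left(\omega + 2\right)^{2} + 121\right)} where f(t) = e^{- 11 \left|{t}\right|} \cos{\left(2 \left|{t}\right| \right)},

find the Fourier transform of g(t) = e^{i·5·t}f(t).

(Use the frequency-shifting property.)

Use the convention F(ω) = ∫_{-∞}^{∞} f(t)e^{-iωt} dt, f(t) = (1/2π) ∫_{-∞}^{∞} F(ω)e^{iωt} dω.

F[g](ω) = \frac{22 \left(\left(\omega - 5\right)^{2} + 125\right)}{\left(\left(\omega - 7\right)^{2} + 121\right) \left(\left(\omega - 3\right)^{2} + 121\right)}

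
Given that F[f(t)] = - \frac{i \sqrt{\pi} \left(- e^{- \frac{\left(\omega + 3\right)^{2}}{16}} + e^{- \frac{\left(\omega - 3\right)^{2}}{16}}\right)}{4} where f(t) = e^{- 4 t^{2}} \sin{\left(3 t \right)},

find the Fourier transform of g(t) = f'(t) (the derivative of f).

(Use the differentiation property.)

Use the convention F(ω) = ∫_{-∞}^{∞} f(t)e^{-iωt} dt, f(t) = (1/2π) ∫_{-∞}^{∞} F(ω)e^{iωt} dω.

F[g](ω) = \frac{\sqrt{\pi} \omega \left(e^{\frac{3 \omega}{4}} - 1\right) e^{- \frac{\omega^{2}}{16} - \frac{3 \omega}{8} - \frac{9}{16}}}{4}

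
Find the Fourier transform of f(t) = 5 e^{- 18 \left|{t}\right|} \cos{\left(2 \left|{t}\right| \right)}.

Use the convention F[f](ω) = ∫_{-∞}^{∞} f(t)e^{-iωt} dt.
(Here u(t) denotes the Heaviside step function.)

F(ω) = \frac{180 \left(\omega^{2} + 328\right)}{\omega^{4} + 640 \omega^{2} + 107584}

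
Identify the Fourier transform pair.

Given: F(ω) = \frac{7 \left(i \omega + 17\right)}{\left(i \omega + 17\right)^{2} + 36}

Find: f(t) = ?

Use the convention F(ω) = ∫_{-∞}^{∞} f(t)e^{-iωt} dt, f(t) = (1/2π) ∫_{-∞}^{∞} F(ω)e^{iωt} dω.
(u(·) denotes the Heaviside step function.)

f(t) = 7 e^{- 17 t} \cos{\left(6 t \right)} u\left(t\right)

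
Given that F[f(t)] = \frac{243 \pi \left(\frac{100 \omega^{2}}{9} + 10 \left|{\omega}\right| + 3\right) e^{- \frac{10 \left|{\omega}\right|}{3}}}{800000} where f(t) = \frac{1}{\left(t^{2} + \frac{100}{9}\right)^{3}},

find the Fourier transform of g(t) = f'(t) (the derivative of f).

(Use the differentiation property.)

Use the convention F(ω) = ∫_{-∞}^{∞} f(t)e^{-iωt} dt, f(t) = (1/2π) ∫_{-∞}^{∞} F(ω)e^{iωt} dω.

F[g](ω) = \frac{27 i \pi \omega \left(100 \omega^{2} + 90 \left|{\omega}\right| + 27\right) e^{- \frac{10 \left|{\omega}\right|}{3}}}{800000}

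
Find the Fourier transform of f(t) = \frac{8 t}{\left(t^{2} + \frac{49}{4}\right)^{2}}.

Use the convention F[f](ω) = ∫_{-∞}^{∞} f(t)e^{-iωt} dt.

F(ω) = - \frac{8 i \pi \omega e^{- \frac{7 \left|{\omega}\right|}{2}}}{7}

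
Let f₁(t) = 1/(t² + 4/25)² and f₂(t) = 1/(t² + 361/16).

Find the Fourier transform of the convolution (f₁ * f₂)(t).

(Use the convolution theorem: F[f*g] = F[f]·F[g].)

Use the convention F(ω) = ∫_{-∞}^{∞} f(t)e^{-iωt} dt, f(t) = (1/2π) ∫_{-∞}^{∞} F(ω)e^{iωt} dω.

F[f₁*f₂](ω) = \frac{25 \pi^{2} \left(2 \left|{\omega}\right| + 5\right) e^{- \frac{103 \left|{\omega}\right|}{20}}}{76}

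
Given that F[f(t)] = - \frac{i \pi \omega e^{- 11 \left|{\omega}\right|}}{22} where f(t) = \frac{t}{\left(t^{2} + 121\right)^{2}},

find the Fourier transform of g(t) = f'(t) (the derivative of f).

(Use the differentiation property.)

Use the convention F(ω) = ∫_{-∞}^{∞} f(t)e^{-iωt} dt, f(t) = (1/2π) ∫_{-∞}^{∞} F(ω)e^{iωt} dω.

F[g](ω) = \frac{\pi \omega^{2} e^{- 11 \left|{\omega}\right|}}{22}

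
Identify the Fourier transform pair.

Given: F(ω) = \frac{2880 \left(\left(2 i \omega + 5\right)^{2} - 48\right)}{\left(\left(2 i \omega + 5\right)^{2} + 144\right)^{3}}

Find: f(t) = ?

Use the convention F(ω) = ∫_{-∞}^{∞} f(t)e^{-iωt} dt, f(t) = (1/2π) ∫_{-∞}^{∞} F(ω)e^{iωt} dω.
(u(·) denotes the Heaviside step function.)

f(t) = 5 t^{2} e^{- \frac{5 t}{2}} \sin{\left(6 t \right)} u\left(t\right)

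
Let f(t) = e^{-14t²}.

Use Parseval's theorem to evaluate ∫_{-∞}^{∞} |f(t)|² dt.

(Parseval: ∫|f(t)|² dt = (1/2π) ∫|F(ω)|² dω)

∫|f(t)|² dt = \frac{\sqrt{7} \sqrt{\pi}}{14}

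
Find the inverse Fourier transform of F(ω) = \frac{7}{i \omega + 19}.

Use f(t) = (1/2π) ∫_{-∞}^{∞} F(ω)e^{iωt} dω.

f(t) = 7 e^{- 19 t} u\left(t\right)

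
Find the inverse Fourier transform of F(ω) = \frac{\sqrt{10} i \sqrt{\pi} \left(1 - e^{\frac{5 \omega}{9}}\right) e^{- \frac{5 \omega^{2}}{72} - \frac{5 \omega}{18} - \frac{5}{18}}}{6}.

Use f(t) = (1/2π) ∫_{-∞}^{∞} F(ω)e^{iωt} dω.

f(t) = 2 e^{- \frac{18 t^{2}}{5}} \sin{\left(2 t \right)}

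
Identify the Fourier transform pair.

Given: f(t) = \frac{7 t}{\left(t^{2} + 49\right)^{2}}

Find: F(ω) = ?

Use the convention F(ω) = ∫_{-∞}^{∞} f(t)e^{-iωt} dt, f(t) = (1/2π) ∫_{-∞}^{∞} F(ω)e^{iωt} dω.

F(ω) = - \frac{i \pi \omega e^{- 7 \left|{\omega}\right|}}{2}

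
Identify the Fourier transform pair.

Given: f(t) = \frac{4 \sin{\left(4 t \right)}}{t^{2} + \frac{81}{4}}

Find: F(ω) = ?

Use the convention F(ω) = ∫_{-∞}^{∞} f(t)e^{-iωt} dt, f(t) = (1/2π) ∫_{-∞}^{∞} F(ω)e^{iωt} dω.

F(ω) = \frac{4 i \pi e^{- \frac{9 \left|{\omega + 4}\right|}{2}}}{9} - \frac{4 i \pi e^{- \frac{9 \left|{\omega - 4}\right|}{2}}}{9}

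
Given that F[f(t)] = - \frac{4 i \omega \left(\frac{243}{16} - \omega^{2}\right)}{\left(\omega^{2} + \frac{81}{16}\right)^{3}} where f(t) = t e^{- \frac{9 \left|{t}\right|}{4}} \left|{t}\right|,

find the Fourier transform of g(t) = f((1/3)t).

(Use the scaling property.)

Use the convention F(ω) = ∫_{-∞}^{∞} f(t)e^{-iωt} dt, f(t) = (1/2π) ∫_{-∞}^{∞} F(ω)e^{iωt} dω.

F[g](ω) = \frac{1024 i \omega \left(16 \omega^{2} - 27\right)}{9 \left(16 \omega^{2} + 9\right)^{3}}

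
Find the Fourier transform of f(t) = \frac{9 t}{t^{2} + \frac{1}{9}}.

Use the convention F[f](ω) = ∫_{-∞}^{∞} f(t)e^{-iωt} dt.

F(ω) = - 9 i \pi e^{- \frac{\left|{\omega}\right|}{3}} \operatorname{sign}{\left(\omega \right)}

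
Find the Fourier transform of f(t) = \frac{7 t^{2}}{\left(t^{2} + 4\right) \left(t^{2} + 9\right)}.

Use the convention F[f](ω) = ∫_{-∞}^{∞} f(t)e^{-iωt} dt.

F(ω) = \frac{7 \pi \left(3 - 2 e^{\left|{\omega}\right|}\right) e^{- 3 \left|{\omega}\right|}}{5}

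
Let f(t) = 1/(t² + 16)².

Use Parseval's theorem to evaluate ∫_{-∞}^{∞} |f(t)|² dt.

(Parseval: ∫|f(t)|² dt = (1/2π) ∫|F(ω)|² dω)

∫|f(t)|² dt = \frac{5 \pi}{262144}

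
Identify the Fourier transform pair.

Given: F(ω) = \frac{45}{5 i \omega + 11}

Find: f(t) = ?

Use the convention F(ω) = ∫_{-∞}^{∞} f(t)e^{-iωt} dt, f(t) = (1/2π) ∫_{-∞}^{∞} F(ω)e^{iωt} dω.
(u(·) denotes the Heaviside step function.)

f(t) = 9 e^{- \frac{11 t}{5}} u\left(t\right)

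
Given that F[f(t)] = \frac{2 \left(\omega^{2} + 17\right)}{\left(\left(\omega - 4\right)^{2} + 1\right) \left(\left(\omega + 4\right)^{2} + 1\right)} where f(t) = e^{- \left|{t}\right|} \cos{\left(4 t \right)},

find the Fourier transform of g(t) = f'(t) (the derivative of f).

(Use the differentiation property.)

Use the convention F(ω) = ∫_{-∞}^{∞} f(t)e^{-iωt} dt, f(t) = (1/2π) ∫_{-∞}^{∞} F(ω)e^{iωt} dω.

F[g](ω) = \frac{2 i \omega \left(\omega^{2} + 17\right)}{\omega^{4} - 30 \omega^{2} + 289}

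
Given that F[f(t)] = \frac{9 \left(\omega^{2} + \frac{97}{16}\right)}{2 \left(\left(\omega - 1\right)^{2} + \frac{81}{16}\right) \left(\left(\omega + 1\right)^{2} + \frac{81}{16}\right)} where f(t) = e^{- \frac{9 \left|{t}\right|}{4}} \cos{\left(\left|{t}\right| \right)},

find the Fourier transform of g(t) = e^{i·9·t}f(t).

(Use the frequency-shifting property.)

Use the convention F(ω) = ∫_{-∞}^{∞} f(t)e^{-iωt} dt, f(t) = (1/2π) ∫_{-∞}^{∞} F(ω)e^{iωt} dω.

F[g](ω) = \frac{72 \left(16 \left(\omega - 9\right)^{2} + 97\right)}{\left(16 \left(\omega - 10\right)^{2} + 81\right) \left(16 \left(\omega - 8\right)^{2} + 81\right)}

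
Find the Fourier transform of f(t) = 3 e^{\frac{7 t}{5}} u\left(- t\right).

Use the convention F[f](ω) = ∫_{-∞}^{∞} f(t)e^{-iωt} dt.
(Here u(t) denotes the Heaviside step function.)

F(ω) = - \frac{15}{5 i \omega - 7}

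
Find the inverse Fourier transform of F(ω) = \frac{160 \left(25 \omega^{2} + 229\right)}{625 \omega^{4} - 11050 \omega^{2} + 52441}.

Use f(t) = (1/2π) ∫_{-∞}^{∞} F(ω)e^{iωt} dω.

f(t) = 8 e^{- \frac{2 \left|{t}\right|}{5}} \cos{\left(3 \left|{t}\right| \right)}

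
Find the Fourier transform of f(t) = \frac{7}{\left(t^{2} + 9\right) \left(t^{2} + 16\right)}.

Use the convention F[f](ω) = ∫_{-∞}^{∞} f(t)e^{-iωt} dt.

F(ω) = \frac{\pi \left(4 e^{\left|{\omega}\right|} - 3\right) e^{- 4 \left|{\omega}\right|}}{12}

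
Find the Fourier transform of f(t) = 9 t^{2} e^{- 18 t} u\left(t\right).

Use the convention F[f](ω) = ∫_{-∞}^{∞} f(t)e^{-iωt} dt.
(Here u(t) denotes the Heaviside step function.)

F(ω) = \frac{18}{\left(i \omega + 18\right)^{3}}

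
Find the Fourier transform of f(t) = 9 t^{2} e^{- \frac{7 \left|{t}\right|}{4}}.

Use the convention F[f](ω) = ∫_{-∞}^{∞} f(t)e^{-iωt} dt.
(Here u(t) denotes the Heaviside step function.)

F(ω) = \frac{16128 \left(49 - 48 \omega^{2}\right)}{\left(16 \omega^{2} + 49\right)^{3}}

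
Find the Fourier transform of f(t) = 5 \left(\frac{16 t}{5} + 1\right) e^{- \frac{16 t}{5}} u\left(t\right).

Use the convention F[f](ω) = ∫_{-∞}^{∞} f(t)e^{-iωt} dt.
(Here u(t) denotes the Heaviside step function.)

F(ω) = \frac{25 \left(- 5 i \omega - 32\right)}{25 \omega^{2} - 160 i \omega - 256}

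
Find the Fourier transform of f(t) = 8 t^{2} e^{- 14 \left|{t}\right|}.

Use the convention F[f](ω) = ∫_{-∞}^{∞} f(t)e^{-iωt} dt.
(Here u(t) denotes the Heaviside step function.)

F(ω) = \frac{448 \left(196 - 3 \omega^{2}\right)}{\left(\omega^{2} + 196\right)^{3}}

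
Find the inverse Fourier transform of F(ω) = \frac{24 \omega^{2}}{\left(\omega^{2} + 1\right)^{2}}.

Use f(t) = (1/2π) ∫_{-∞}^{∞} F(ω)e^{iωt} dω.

f(t) = 6 \left(1 - \left|{t}\right|\right) e^{- \left|{t}\right|}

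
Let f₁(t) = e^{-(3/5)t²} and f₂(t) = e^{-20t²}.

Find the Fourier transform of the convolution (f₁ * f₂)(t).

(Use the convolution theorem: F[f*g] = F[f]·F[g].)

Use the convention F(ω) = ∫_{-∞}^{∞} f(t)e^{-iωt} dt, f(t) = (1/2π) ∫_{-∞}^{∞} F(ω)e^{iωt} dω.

F[f₁*f₂](ω) = \frac{\sqrt{3} \pi e^{- \frac{103 \omega^{2}}{240}}}{6}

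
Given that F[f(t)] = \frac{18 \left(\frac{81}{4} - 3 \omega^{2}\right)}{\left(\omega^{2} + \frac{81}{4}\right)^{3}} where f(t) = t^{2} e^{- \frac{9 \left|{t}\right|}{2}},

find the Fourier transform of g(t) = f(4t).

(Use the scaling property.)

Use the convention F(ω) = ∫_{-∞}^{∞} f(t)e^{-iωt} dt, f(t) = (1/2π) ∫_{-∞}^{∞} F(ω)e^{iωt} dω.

F[g](ω) = \frac{3456 \left(108 - \omega^{2}\right)}{\left(\omega^{2} + 324\right)^{3}}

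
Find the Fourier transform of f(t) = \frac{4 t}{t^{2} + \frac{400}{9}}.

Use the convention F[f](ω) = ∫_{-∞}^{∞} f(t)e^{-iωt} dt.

F(ω) = - 4 i \pi e^{- \frac{20 \left|{\omega}\right|}{3}} \operatorname{sign}{\left(\omega \right)}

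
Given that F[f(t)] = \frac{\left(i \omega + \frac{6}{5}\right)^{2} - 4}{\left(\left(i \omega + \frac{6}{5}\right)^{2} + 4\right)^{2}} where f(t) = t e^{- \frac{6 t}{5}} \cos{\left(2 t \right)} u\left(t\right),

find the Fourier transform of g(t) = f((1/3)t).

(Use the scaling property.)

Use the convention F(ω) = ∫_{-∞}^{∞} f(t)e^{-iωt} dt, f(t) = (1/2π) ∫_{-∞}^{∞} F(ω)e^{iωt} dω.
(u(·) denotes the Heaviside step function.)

F[g](ω) = \frac{75 \left(9 \left(5 i \omega + 2\right)^{2} - 100\right)}{\left(9 \left(5 i \omega + 2\right)^{2} + 100\right)^{2}}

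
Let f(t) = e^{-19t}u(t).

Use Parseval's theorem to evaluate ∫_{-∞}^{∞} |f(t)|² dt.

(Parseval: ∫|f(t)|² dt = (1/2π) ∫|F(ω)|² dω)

∫|f(t)|² dt = \frac{1}{38}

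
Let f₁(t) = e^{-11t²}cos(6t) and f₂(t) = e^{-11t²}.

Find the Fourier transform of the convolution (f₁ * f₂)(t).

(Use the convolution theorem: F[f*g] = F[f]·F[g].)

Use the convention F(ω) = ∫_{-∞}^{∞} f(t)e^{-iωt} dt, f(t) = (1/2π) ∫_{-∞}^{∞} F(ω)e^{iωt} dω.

F[f₁*f₂](ω) = \frac{\pi \left(e^{\frac{6 \omega}{11}} + 1\right) e^{- \frac{\omega^{2}}{22} - \frac{3 \omega}{11} - \frac{9}{11}}}{22}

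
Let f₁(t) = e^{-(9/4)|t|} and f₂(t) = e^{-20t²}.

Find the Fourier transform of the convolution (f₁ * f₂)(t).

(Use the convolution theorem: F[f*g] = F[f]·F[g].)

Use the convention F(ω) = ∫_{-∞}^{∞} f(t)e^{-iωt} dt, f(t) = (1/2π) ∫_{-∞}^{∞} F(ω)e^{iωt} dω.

F[f₁*f₂](ω) = \frac{36 \sqrt{5} \sqrt{\pi} e^{- \frac{\omega^{2}}{80}}}{5 \left(16 \omega^{2} + 81\right)}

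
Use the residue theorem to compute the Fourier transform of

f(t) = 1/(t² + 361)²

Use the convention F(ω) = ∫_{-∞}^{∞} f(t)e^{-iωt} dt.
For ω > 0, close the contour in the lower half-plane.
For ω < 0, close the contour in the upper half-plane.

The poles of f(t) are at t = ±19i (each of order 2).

Let g(z) = f(z)e^{-iωz}; for large |z| the factor e^{-iωz} decays in the lower half-plane when ω > 0 and in the upper half-plane when ω < 0.

Case ω > 0 (lower half-plane, clockwise contour ⇒ F(ω) = -2πi·ΣRes):
  Res_{z = - 19 i} g(z) = \frac{i \left(19 \omega + 1\right) e^{- 19 \omega}}{27436} (pole of order 2)
  F(ω) = -2πi·ΣRes = \frac{\pi \left(19 \omega + 1\right) e^{- 19 \omega}}{13718}

Case ω < 0 (upper half-plane, counterclockwise contour ⇒ F(ω) = +2πi·ΣRes):
  Res_{z = 19 i} g(z) = \frac{i \left(19 \omega - 1\right) e^{19 \omega}}{27436} (pole of order 2)
  F(ω) = 2πi·ΣRes = \frac{\pi \left(1 - 19 \omega\right) e^{19 \omega}}{13718}

Both cases combine into a single formula in |ω|:

F(ω) = \frac{\pi \left(19 \left|{\omega}\right| + 1\right) e^{- 19 \left|{\omega}\right|}}{13718}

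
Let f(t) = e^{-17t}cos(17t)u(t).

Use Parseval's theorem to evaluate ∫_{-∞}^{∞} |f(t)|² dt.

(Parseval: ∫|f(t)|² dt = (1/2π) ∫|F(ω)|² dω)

∫|f(t)|² dt = \frac{3}{136}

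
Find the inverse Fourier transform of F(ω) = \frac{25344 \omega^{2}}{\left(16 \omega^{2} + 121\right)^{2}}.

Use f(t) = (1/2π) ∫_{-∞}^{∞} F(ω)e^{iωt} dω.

f(t) = 9 \left(1 - \frac{11 \left|{t}\right|}{4}\right) e^{- \frac{11 \left|{t}\right|}{4}}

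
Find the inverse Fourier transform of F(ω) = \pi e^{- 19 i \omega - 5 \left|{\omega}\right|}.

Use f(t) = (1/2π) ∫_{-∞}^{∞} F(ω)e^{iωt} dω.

f(t) = \frac{5}{\left(t - 19\right)^{2} + 25}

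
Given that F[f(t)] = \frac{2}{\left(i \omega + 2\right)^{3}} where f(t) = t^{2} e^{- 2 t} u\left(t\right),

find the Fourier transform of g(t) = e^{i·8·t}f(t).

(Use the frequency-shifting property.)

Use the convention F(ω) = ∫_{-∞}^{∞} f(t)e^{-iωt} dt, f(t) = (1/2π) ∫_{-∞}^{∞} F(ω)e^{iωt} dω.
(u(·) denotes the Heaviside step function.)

F[g](ω) = \frac{2}{\left(i \left(\omega - 8\right) + 2\right)^{3}}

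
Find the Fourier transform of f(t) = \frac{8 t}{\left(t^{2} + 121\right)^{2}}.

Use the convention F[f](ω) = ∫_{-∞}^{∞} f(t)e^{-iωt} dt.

F(ω) = - \frac{4 i \pi \omega e^{- 11 \left|{\omega}\right|}}{11}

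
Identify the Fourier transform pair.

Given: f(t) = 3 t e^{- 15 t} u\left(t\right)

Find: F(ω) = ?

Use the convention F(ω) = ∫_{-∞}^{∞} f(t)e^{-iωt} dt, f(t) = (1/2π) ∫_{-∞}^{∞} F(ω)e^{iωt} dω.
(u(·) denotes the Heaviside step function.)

F(ω) = \frac{3}{\left(i \omega + 15\right)^{2}}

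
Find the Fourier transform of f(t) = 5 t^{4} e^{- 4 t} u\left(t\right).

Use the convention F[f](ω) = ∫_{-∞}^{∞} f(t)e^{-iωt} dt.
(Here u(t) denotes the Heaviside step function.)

F(ω) = \frac{120}{\left(i \omega + 4\right)^{5}}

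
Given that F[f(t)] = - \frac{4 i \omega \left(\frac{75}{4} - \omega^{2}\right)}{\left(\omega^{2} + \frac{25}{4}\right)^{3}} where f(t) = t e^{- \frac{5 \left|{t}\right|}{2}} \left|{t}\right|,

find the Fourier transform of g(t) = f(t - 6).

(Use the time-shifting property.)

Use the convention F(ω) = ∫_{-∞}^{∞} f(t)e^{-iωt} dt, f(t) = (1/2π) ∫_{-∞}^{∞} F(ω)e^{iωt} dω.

F[g](ω) = \frac{64 i \omega \left(4 \omega^{2} - 75\right) e^{- 6 i \omega}}{\left(4 \omega^{2} + 25\right)^{3}}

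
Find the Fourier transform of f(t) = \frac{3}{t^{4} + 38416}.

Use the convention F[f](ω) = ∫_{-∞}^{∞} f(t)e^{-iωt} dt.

F(ω) = \frac{3 \pi e^{- 7 \sqrt{2} \left|{\omega}\right|} \sin{\left(7 \sqrt{2} \left|{\omega}\right| + \frac{\pi}{4} \right)}}{2744}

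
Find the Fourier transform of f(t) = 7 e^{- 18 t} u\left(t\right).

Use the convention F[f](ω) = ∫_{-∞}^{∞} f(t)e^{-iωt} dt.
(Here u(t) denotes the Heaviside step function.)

F(ω) = \frac{7}{i \omega + 18}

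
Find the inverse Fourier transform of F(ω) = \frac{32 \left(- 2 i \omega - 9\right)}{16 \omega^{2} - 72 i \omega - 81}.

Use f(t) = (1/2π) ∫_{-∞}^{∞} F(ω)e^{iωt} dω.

f(t) = 4 \left(\frac{9 t}{4} + 1\right) e^{- \frac{9 t}{4}} u\left(t\right)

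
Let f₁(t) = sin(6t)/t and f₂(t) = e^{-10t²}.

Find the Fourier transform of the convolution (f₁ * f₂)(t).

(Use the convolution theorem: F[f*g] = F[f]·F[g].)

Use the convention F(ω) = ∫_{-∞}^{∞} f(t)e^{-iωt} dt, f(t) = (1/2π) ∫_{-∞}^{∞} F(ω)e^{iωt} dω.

F[f₁*f₂](ω) = \begin{cases} \frac{\sqrt{10} \pi^{\frac{3}{2}} e^{- \frac{\omega^{2}}{40}}}{10} & \text{for}\: \omega > -6 \wedge \omega < 6 \\0 & \text{otherwise} \end{cases}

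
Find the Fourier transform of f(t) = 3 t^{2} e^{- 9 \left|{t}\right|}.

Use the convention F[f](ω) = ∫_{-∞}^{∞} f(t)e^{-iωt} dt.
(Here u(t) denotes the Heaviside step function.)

F(ω) = \frac{324 \left(27 - \omega^{2}\right)}{\left(\omega^{2} + 81\right)^{3}}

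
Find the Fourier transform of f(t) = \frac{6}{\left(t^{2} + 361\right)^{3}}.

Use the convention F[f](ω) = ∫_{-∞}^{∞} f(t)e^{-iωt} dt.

F(ω) = \frac{3 \pi \left(361 \omega^{2} + 57 \left|{\omega}\right| + 3\right) e^{- 19 \left|{\omega}\right|}}{9904396}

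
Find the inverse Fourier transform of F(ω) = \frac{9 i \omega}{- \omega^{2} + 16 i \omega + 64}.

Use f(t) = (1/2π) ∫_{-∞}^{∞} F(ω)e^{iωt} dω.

f(t) = 9 \left(1 - 8 t\right) e^{- 8 t} u\left(t\right)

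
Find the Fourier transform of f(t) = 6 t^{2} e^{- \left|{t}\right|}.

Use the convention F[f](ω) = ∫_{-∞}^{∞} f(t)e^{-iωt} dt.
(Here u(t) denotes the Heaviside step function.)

F(ω) = \frac{24 \left(1 - 3 \omega^{2}\right)}{\left(\omega^{2} + 1\right)^{3}}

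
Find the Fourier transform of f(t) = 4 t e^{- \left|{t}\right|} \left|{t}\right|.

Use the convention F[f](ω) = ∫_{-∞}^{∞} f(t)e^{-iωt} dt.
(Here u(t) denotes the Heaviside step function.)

F(ω) = \frac{16 i \omega \left(\omega^{2} - 3\right)}{\left(\omega^{2} + 1\right)^{3}}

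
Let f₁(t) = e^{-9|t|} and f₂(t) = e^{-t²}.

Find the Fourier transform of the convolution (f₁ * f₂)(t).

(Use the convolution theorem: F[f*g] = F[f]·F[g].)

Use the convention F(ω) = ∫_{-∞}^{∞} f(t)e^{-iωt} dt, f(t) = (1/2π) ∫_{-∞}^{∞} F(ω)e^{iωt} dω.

F[f₁*f₂](ω) = \frac{18 \sqrt{\pi} e^{- \frac{\omega^{2}}{4}}}{\omega^{2} + 81}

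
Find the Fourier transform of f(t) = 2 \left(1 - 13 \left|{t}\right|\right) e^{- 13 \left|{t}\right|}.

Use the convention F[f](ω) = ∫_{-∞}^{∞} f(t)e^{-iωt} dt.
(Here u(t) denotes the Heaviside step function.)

F(ω) = \frac{104 \omega^{2}}{\left(\omega^{2} + 169\right)^{2}}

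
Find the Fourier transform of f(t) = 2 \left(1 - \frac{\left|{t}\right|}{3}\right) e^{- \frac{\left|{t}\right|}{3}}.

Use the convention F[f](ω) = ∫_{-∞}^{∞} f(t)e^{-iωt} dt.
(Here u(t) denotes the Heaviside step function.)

F(ω) = \frac{216 \omega^{2}}{\left(9 \omega^{2} + 1\right)^{2}}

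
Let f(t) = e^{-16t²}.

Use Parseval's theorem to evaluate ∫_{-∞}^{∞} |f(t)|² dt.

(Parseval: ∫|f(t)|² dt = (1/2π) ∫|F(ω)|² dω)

∫|f(t)|² dt = \frac{\sqrt{2} \sqrt{\pi}}{8}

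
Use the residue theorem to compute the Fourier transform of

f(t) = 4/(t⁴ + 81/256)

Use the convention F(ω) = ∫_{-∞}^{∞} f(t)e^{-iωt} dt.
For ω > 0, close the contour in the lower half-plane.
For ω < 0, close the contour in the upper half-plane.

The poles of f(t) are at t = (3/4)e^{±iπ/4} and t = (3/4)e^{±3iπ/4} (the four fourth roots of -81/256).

Let g(z) = f(z)e^{-iωz}; for large |z| the factor e^{-iωz} decays in the lower half-plane when ω > 0 and in the upper half-plane when ω < 0.

Case ω > 0 (lower half-plane, clockwise contour ⇒ F(ω) = -2πi·ΣRes):
  Res_{z = - \frac{3 \sqrt{2}}{8} - \frac{3 \sqrt{2} i}{8}} g(z) = \frac{32 \sqrt{2} \left(1 + i\right) e^{\frac{3 \sqrt{2} \omega \left(-1 + i\right)}{8}}}{27}
  Res_{z = \frac{3 \sqrt{2}}{8} - \frac{3 \sqrt{2} i}{8}} g(z) = \frac{32 \sqrt{2} \left(-1 + i\right) e^{- \frac{3 \sqrt{2} \omega \left(1 + i\right)}{8}}}{27}
  F(ω) = -2πi·ΣRes = \frac{64 \sqrt{2} \pi \left(\left(1 - i\right) e^{\frac{3 \sqrt{2} i \omega}{4}} + 1 + i\right) e^{- \frac{3 \sqrt{2} \omega \left(1 + i\right)}{8}}}{27} = \frac{256 \pi e^{- \frac{3 \sqrt{2} \omega}{8}} \sin{\left(\frac{3 \sqrt{2} \omega}{8} + \frac{\pi}{4} \right)}}{27}

Case ω < 0 (upper half-plane, counterclockwise contour ⇒ F(ω) = +2πi·ΣRes):
  Res_{z = \frac{3 \sqrt{2}}{8} + \frac{3 \sqrt{2} i}{8}} g(z) = - \frac{32 \sqrt{2} \left(1 + i\right) e^{\frac{3 \sqrt{2} \omega \left(1 - i\right)}{8}}}{27}
  Res_{z = - \frac{3 \sqrt{2}}{8} + \frac{3 \sqrt{2} i}{8}} g(z) = \frac{32 \sqrt{2} \left(1 - i\right) e^{\frac{3 \sqrt{2} \omega \left(1 + i\right)}{8}}}{27}
  F(ω) = 2πi·ΣRes = - \frac{64 \sqrt{2} i \pi \left(\left(1 + i\right) e^{\frac{3 \sqrt{2} \omega \left(1 - i\right)}{8}} - \left(1 - i\right) e^{\frac{3 \sqrt{2} \omega \left(1 + i\right)}{8}}\right)}{27} = \frac{256 \pi e^{\frac{3 \sqrt{2} \omega}{8}} \cos{\left(\frac{3 \sqrt{2} \omega}{8} + \frac{\pi}{4} \right)}}{27}

Both cases combine into a single formula in |ω|:

F(ω) = \frac{256 \pi e^{- \frac{3 \sqrt{2} \left|{\omega}\right|}{8}} \sin{\left(\frac{3 \sqrt{2} \left|{\omega}\right|}{8} + \frac{\pi}{4} \right)}}{27}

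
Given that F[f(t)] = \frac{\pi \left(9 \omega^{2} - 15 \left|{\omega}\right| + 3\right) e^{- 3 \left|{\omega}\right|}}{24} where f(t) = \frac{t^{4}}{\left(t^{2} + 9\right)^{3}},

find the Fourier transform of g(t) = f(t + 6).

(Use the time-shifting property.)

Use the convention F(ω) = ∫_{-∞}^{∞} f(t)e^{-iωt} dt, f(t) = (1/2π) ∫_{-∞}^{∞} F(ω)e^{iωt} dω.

F[g](ω) = \frac{\pi \left(3 \omega^{2} - 5 \left|{\omega}\right| + 1\right) e^{6 i \omega - 3 \left|{\omega}\right|}}{8}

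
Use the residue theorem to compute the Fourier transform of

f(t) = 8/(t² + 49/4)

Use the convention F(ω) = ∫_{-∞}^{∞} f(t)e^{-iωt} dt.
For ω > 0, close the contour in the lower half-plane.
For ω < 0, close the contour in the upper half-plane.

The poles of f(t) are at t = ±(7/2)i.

Let g(z) = f(z)e^{-iωz}; for large |z| the factor e^{-iωz} decays in the lower half-plane when ω > 0 and in the upper half-plane when ω < 0.

Case ω > 0 (lower half-plane, clockwise contour ⇒ F(ω) = -2πi·ΣRes):
  Res_{z = - \frac{7 i}{2}} g(z) = \frac{8 i e^{- \frac{7 \omega}{2}}}{7}
  F(ω) = -2πi·ΣRes = \frac{16 \pi e^{- \frac{7 \omega}{2}}}{7}

Case ω < 0 (upper half-plane, counterclockwise contour ⇒ F(ω) = +2πi·ΣRes):
  Res_{z = \frac{7 i}{2}} g(z) = - \frac{8 i e^{\frac{7 \omega}{2}}}{7}
  F(ω) = 2πi·ΣRes = \frac{16 \pi e^{\frac{7 \omega}{2}}}{7}

Both cases combine into a single formula in |ω|:

F(ω) = \frac{16 \pi e^{- \frac{7 \left|{\omega}\right|}{2}}}{7}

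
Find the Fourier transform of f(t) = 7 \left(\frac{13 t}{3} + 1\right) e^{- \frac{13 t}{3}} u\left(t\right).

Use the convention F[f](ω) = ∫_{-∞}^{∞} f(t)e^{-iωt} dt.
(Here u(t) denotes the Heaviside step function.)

F(ω) = \frac{21 \left(- 3 i \omega - 26\right)}{9 \omega^{2} - 78 i \omega - 169}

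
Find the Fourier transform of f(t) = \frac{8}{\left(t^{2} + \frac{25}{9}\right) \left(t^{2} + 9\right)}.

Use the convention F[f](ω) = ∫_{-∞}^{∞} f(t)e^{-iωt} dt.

F(ω) = - \frac{3 \pi e^{- 3 \left|{\omega}\right|}}{7} + \frac{27 \pi e^{- \frac{5 \left|{\omega}\right|}{3}}}{35}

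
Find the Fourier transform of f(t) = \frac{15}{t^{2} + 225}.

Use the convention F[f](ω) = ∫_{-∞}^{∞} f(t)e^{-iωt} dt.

F(ω) = \pi e^{- 15 \left|{\omega}\right|}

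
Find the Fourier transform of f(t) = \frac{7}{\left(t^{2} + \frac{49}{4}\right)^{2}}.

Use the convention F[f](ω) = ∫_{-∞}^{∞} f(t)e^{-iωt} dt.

F(ω) = \frac{2 \pi \left(7 \left|{\omega}\right| + 2\right) e^{- \frac{7 \left|{\omega}\right|}{2}}}{49}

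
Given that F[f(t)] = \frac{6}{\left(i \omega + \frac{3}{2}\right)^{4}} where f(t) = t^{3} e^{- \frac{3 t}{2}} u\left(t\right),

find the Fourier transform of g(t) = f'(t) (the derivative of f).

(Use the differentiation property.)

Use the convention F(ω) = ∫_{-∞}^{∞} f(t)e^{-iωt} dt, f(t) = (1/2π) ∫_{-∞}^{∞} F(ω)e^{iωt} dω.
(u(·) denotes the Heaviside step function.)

F[g](ω) = \frac{96 i \omega}{\left(2 i \omega + 3\right)^{4}}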